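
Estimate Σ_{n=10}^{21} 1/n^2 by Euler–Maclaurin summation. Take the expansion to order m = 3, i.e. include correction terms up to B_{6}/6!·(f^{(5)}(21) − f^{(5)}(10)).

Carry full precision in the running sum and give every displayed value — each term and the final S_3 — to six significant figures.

S_3 ≈ 0.0586631

The integral term ∫_10^21 1/x^2 dx = 0.0523810.
Endpoint term: (f(10) + f(21))/2 = (0.0100000 + 0.00226757)/2 = 0.00613379.
So far: 0.0585147.
k=1: B_{2}/(2)! × [f^{(1)}(21) − f^{(1)}(10)] = 1/12 × (-0.000215959 − (-0.00200000)) = 0.000148670.
After k=1: 0.0586634.
k=2: B_{4}/(4)! × [f^{(3)}(21) − f^{(3)}(10)] = −1/720 × (-5.87645e-06 − (-0.000240000)) = -3.25172e-07.
After k=2: 0.0586631.
k=3: B_{6}/(6)! × [f^{(5)}(21) − f^{(5)}(10)] = 1/30240 × (-3.99758e-07 − (-7.20000e-05)) = 2.36773e-09.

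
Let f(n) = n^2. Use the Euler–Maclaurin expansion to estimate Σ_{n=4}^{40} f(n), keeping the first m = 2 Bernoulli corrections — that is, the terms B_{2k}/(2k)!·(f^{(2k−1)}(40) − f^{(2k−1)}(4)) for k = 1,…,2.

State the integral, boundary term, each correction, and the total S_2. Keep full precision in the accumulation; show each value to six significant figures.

The integral term ∫_4^40 x^2 dx = 21312.0.
Boundary: ½(f(4) + f(40)) = ½(16.0000 + 1600.00) = 808.000.
Integral + boundary = 22120.0.
Correction k=1: B_{2}/2! · (f^{(1)}(40) − f^{(1)}(4)) = 1/12 · (80.0000 − 8.00000) = 6.00000.
Partial sum through k=1: 22126.0.
Correction k=2: B_{4}/4! · (f^{(3)}(40) − f^{(3)}(4)) = −1/720 · (0.00000 − 0.00000) = 0.00000.

S_2 ≈ 22126.0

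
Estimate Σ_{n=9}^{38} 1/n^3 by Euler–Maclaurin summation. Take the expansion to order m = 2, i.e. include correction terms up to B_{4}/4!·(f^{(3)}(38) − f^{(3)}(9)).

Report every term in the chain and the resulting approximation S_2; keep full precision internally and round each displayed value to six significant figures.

S_2 ≈ 0.00655939

∫_9^38 1/x^3 dx evaluates to 0.00582658.
Boundary: ½(f(9) + f(38)) = ½(0.00137174 + 1.82242e-05) = 0.000694983.
So far: 0.00652156.
k=1: B_{2}/(2)! × [f^{(1)}(38) − f^{(1)}(9)] = 1/12 × (-1.43876e-06 − (-0.000457247)) = 3.79841e-05.
Running total after k=1: 0.00655955.
k=2: B_{4}/(4)! × [f^{(3)}(38) − f^{(3)}(9)] = −1/720 × (-1.99274e-08 − (-0.000112901)) = -1.56779e-07.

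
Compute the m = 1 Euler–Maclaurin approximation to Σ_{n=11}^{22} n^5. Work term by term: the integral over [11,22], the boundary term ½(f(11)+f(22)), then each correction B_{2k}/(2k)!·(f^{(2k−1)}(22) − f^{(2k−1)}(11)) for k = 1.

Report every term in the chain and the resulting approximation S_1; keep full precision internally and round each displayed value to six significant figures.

S_1 ≈ 2.13502e+07

Integral: ∫_11^22 x^5 dx = 1.86014e+07.
½[f(11) + f(22)] = ½[161051 + 5.15363e+06] = 2.65734e+06.
Integral + boundary = 2.12587e+07.
Correction k=1: B_{2}/2! · (f^{(1)}(22) − f^{(1)}(11)) = 1/12 · (1.17128e+06 − 73205.0) = 91506.2.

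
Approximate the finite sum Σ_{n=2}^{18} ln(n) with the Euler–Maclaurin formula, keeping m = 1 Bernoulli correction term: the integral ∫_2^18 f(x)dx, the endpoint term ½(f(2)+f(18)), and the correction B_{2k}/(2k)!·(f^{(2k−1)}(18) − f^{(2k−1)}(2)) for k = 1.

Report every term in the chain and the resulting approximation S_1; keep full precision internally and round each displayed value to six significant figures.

S_1 ≈ 36.3951

∫_2^18 ln(x) dx evaluates to 34.6404.
½[f(2) + f(18)] = ½[0.693147 + 2.89037] = 1.79176.
So far: 36.4322.
Correction k=1: B_{2}/2! · (f^{(1)}(18) − f^{(1)}(2)) = 1/12 · (0.0555556 − 0.500000) = -0.0370370.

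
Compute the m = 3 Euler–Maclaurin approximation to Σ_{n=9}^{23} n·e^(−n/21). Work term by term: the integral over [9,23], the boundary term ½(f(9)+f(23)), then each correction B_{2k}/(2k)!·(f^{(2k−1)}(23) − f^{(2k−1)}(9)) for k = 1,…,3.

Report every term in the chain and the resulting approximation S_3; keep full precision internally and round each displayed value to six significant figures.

S_3 ≈ 108.110

Integral: ∫_9^23 x·e^(−x/21) dx = 101.366.
Endpoint term: (f(9) + f(23))/2 = (5.86295 + 7.69258)/2 = 6.77777.
Integral + boundary = 108.143.
k=1: B_{2}/(2)! × [f^{(1)}(23) − f^{(1)}(9)] = 1/12 × (-0.0318533 − 0.372251) = -0.0336754.
Running total after k=1: 108.110.
k=2: B_{4}/(4)! × [f^{(3)}(23) − f^{(3)}(9)] = −1/720 × (0.00144460 − 0.00379848) = 3.26928e-06.
Running total after k=2: 108.110.
k=3: B_{6}/(6)! × [f^{(5)}(23) − f^{(5)}(9)] = 1/30240 × (6.71524e-06 − 1.53126e-05) = -2.84304e-10.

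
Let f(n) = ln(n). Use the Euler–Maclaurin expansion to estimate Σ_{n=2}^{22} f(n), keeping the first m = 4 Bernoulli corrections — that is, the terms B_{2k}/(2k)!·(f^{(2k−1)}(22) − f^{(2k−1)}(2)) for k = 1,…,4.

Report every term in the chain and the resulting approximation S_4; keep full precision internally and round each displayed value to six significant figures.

S_4 ≈ 48.4712

Integral: ∫_2^22 ln(x) dx = 46.6166.
½[f(2) + f(22)] = ½[0.693147 + 3.09104] = 1.89209.
So far: 48.5087.
Correction k=1: B_{2}/2! · (f^{(1)}(22) − f^{(1)}(2)) = 1/12 · (0.0454545 − 0.500000) = -0.0378788.
Partial sum through k=1: 48.4709.
Correction k=2: B_{4}/4! · (f^{(3)}(22) − f^{(3)}(2)) = −1/720 · (0.000187829 − 0.250000) = 0.000346961.
Partial sum through k=2: 48.4712.
Correction k=3: B_{6}/6! · (f^{(5)}(22) − f^{(5)}(2)) = 1/30240 · (4.65691e-06 − 0.750000) = -2.48014e-05.
Partial sum through k=3: 48.4712.
Correction k=4: B_{8}/8! · (f^{(7)}(22) − f^{(7)}(2)) = −1/1209600 · (2.88651e-07 − 5.62500) = 4.65030e-06.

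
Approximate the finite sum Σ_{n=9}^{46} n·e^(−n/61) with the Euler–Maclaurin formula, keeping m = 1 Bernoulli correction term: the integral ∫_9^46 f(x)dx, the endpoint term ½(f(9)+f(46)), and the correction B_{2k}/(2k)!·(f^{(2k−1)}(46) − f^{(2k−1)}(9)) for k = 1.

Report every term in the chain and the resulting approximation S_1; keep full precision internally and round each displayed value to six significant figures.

The integral term ∫_9^46 x·e^(−x/61) dx = 613.745.
½[f(9) + f(46)] = ½[7.76544 + 21.6400] = 14.7027.
Integral + boundary = 628.448.
Correction k=1: B_{2}/2! · (f^{(1)}(46) − f^{(1)}(9)) = 1/12 · (0.115681 − 0.735525) = -0.0516537.

S_1 ≈ 628.396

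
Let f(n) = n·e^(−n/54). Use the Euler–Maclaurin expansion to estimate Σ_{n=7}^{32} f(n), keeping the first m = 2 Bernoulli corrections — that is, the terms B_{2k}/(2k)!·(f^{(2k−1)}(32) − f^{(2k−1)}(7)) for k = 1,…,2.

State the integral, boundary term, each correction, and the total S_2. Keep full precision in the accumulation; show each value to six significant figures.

S_2 ≈ 337.763

Integral: ∫_7^32 x·e^(−x/54) dx = 325.887.
½[f(7) + f(32)] = ½[6.14894 + 17.6925] = 11.9207.
Running total after boundary: 337.808.
Order-1 term: 1/12 · (0.225252 − 0.764551) = -0.0449416.
Partial sum through k=1: 337.763.
Order-2 term: −1/720 · (0.000456460 − 0.000864675) = 5.66966e-07.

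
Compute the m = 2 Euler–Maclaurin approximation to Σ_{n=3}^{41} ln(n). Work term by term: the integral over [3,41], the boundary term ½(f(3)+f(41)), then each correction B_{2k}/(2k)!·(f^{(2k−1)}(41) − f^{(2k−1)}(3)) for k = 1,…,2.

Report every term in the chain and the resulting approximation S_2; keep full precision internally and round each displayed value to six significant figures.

∫_3^41 ln(x) dx evaluates to 110.961.
½[f(3) + f(41)] = ½[1.09861 + 3.71357] = 2.40609.
Running total after boundary: 113.367.
Order-1 term: 1/12 · (0.0243902 − 0.333333) = -0.0257453.
After k=1: 113.341.
Order-2 term: −1/720 · (2.90187e-05 − 0.0740741) = 0.000102840.

S_2 ≈ 113.341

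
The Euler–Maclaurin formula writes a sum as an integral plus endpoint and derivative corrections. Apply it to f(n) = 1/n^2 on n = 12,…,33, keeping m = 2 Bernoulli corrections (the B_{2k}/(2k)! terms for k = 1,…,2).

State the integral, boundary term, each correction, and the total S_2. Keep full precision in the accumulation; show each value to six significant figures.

∫_12^33 1/x^2 dx evaluates to 0.0530303.
½[f(12) + f(33)] = ½[0.00694444 + 0.000918274] = 0.00393136.
Integral + boundary = 0.0569617.
Order-1 term: 1/12 · (-5.56529e-05 − (-0.00115741)) = 9.18129e-05.
Running total after k=1: 0.0570535.
Order-2 term: −1/720 · (-6.13256e-07 − (-9.64506e-05)) = -1.33107e-07.

S_2 ≈ 0.0570533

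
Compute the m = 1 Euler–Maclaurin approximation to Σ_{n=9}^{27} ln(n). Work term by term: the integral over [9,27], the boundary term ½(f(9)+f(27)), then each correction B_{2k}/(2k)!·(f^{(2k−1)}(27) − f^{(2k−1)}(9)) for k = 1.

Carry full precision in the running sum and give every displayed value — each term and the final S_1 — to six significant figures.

S_1 ≈ 53.9529

∫_9^27 ln(x) dx evaluates to 51.2126.
½[f(9) + f(27)] = ½[2.19722 + 3.29584] = 2.74653.
Running total after boundary: 53.9591.
k=1: B_{2}/(2)! × [f^{(1)}(27) − f^{(1)}(9)] = 1/12 × (0.0370370 − 0.111111) = -0.00617284.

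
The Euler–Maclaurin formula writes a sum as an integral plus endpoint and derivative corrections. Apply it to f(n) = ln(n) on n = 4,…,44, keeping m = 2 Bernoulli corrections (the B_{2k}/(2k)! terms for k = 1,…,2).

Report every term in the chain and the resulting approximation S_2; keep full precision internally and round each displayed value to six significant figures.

Integral: ∫_4^44 ln(x) dx = 120.959.
½[f(4) + f(44)] = ½[1.38629 + 3.78419] = 2.58524.
So far: 123.544.
Correction k=1: B_{2}/2! · (f^{(1)}(44) − f^{(1)}(4)) = 1/12 · (0.0227273 − 0.250000) = -0.0189394.
After k=1: 123.525.
Correction k=2: B_{4}/4! · (f^{(3)}(44) − f^{(3)}(4)) = −1/720 · (2.34786e-05 − 0.0312500) = 4.33702e-05.

S_2 ≈ 123.526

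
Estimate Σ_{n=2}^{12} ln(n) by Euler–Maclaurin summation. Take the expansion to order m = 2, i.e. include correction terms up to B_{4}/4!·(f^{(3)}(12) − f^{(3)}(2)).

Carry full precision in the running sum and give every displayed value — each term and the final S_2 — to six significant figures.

S_2 ≈ 19.9872

The integral term ∫_2^12 ln(x) dx = 18.4326.
Endpoint term: (f(2) + f(12))/2 = (0.693147 + 2.48491)/2 = 1.58903.
Running total after boundary: 20.0216.
Correction k=1: B_{2}/2! · (f^{(1)}(12) − f^{(1)}(2)) = 1/12 · (0.0833333 − 0.500000) = -0.0347222.
After k=1: 19.9869.
Correction k=2: B_{4}/4! · (f^{(3)}(12) − f^{(3)}(2)) = −1/720 · (0.00115741 − 0.250000) = 0.000345615.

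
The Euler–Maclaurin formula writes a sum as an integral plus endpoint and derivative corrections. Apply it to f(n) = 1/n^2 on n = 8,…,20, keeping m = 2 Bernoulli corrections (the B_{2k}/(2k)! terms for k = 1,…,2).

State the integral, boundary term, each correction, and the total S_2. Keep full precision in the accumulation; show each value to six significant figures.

∫_8^20 1/x^2 dx evaluates to 0.0750000.
Endpoint term: (f(8) + f(20))/2 = (0.0156250 + 0.00250000)/2 = 0.00906250.
Integral + boundary = 0.0840625.
Order-1 term: 1/12 · (-0.000250000 − (-0.00390625)) = 0.000304687.
After k=1: 0.0843672.
Order-2 term: −1/720 · (-7.50000e-06 − (-0.000732422)) = -1.00684e-06.

S_2 ≈ 0.0843662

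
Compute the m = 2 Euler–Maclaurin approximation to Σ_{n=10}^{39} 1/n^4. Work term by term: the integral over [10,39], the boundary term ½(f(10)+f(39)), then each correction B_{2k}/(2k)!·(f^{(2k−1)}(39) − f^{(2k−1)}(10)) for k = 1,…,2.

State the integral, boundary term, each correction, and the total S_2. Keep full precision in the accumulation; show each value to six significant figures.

Integral: ∫_10^39 1/x^4 dx = 0.000327714.
Boundary: ½(f(10) + f(39)) = ½(0.000100000 + 4.32257e-07) = 5.02161e-05.
So far: 0.000377930.
Order-1 term: 1/12 · (-4.43340e-08 − (-4.00000e-05)) = 3.32964e-06.
Running total after k=1: 0.000381260.
Order-2 term: −1/720 · (-8.74438e-10 − (-1.20000e-05)) = -1.66655e-08.

S_2 ≈ 0.000381243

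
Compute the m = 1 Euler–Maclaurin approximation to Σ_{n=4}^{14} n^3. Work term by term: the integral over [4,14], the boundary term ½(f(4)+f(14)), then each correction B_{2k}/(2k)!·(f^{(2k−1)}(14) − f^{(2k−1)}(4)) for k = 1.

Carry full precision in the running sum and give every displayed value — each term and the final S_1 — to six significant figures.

Integral: ∫_4^14 x^3 dx = 9540.00.
Boundary: ½(f(4) + f(14)) = ½(64.0000 + 2744.00) = 1404.00.
Integral + boundary = 10944.0.
Correction k=1: B_{2}/2! · (f^{(1)}(14) − f^{(1)}(4)) = 1/12 · (588.000 − 48.0000) = 45.0000.

S_1 ≈ 10989.0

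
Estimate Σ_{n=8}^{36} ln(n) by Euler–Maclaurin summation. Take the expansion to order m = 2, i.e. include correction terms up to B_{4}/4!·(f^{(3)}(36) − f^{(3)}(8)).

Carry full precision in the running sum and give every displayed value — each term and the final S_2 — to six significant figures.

S_2 ≈ 87.1945

∫_8^36 ln(x) dx evaluates to 84.3711.
½[f(8) + f(36)] = ½[2.07944 + 3.58352] = 2.83148.
Integral + boundary = 87.2026.
k=1: B_{2}/(2)! × [f^{(1)}(36) − f^{(1)}(8)] = 1/12 × (0.0277778 − 0.125000) = -0.00810185.
Running total after k=1: 87.1945.
k=2: B_{4}/(4)! × [f^{(3)}(36) − f^{(3)}(8)] = −1/720 × (4.28669e-05 − 0.00390625) = 5.36581e-06.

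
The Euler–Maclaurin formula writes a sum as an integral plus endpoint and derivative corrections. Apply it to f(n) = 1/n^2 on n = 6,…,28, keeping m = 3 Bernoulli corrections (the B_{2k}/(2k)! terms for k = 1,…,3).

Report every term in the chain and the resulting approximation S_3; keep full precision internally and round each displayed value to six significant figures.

S_3 ≈ 0.146239

Integral: ∫_6^28 1/x^2 dx = 0.130952.
Endpoint term: (f(6) + f(28))/2 = (0.0277778 + 0.00127551)/2 = 0.0145266.
Running total after boundary: 0.145479.
Order-1 term: 1/12 · (-9.11079e-05 − (-0.00925926)) = 0.000764013.
Running total after k=1: 0.146243.
Order-2 term: −1/720 · (-1.39451e-06 − (-0.00308642)) = -4.28476e-06.
Running total after k=2: 0.146239.
Order-3 term: 1/30240 · (-5.33613e-08 − (-0.00257202)) = 8.50517e-08.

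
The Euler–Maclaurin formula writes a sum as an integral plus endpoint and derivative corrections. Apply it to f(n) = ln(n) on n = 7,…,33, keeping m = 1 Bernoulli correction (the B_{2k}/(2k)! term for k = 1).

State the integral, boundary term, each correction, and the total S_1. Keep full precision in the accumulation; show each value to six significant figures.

The integral term ∫_7^33 ln(x) dx = 75.7634.
Endpoint term: (f(7) + f(33))/2 = (1.94591 + 3.49651)/2 = 2.72121.
Running total after boundary: 78.4846.
Correction k=1: B_{2}/2! · (f^{(1)}(33) − f^{(1)}(7)) = 1/12 · (0.0303030 − 0.142857) = -0.00937951.

S_1 ≈ 78.4752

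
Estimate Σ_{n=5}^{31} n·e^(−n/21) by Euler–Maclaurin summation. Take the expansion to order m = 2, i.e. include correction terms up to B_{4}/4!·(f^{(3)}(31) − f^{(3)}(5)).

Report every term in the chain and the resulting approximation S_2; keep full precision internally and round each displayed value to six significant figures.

Integral: ∫_5^31 x·e^(−x/21) dx = 180.789.
Boundary: ½(f(5) + f(31)) = ½(3.94064 + 7.08370) = 5.51217.
Integral + boundary = 186.301.
Correction k=1: B_{2}/2! · (f^{(1)}(31) − f^{(1)}(5)) = 1/12 · (-0.108813 − 0.600478) = -0.0591076.
Running total after k=1: 186.242.
Correction k=2: B_{4}/4! · (f^{(3)}(31) − f^{(3)}(5)) = −1/720 · (0.000789570 − 0.00493590) = 5.75880e-06.

S_2 ≈ 186.242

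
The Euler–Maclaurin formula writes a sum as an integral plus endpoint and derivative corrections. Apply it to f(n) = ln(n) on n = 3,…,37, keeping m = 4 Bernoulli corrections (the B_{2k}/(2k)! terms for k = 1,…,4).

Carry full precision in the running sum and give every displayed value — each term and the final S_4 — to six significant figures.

The integral term ∫_3^37 ln(x) dx = 96.3081.
Endpoint term: (f(3) + f(37))/2 = (1.09861 + 3.61092)/2 = 2.35477.
So far: 98.6629.
k=1: B_{2}/(2)! × [f^{(1)}(37) − f^{(1)}(3)] = 1/12 × (0.0270270 − 0.333333) = -0.0255255.
Running total after k=1: 98.6374.
k=2: B_{4}/(4)! × [f^{(3)}(37) − f^{(3)}(3)] = −1/720 × (3.94843e-05 − 0.0740741) = 0.000102826.
Running total after k=2: 98.6375.
k=3: B_{6}/(6)! × [f^{(5)}(37) − f^{(5)}(3)] = 1/30240 × (3.46101e-07 − 0.0987654) = -3.26604e-06.
Running total after k=3: 98.6375.
k=4: B_{8}/(8)! × [f^{(7)}(37) − f^{(7)}(3)] = −1/1209600 × (7.58439e-09 − 0.329218) = 2.72171e-07.

S_4 ≈ 98.6375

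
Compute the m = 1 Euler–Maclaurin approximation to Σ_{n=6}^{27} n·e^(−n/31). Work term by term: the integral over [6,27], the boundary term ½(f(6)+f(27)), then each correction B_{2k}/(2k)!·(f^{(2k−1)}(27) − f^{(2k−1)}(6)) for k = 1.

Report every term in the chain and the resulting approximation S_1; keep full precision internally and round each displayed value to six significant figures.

S_1 ≈ 200.688

∫_6^27 x·e^(−x/31) dx evaluates to 192.616.
½[f(6) + f(27)] = ½[4.94418 + 11.3008] = 8.12247.
So far: 200.739.
k=1: B_{2}/(2)! × [f^{(1)}(27) − f^{(1)}(6)] = 1/12 × (0.0540060 − 0.664540) = -0.0508779.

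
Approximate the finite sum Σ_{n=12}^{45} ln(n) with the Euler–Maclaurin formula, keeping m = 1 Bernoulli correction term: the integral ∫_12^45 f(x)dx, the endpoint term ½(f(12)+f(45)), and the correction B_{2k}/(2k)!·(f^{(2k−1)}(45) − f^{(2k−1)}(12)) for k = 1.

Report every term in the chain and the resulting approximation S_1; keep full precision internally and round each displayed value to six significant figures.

The integral term ∫_12^45 ln(x) dx = 108.481.
½[f(12) + f(45)] = ½[2.48491 + 3.80666] = 3.14578.
So far: 111.627.
Correction k=1: B_{2}/2! · (f^{(1)}(45) − f^{(1)}(12)) = 1/12 · (0.0222222 − 0.0833333) = -0.00509259.

S_1 ≈ 111.622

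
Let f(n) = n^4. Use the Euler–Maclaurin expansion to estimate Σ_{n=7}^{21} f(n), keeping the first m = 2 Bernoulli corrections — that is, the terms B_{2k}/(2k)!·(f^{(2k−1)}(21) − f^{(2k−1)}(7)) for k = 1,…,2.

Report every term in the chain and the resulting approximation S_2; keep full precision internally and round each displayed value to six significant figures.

Integral: ∫_7^21 x^4 dx = 813459.
½[f(7) + f(21)] = ½[2401.00 + 194481] = 98441.0.
Running total after boundary: 911900.
Order-1 term: 1/12 · (37044.0 − 1372.00) = 2972.67.
Running total after k=1: 914872.
Order-2 term: −1/720 · (504.000 − 168.000) = -0.466667.

S_2 ≈ 914872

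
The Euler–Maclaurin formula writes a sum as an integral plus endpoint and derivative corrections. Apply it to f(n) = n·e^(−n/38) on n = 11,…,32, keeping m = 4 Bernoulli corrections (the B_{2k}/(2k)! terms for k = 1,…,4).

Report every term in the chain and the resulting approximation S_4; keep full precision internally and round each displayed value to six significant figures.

S_4 ≈ 259.037

∫_11^32 x·e^(−x/38) dx evaluates to 248.065.
Endpoint term: (f(11) + f(32))/2 = (8.23523 + 13.7857)/2 = 11.0105.
Running total after boundary: 259.076.
k=1: B_{2}/(2)! × [f^{(1)}(32) − f^{(1)}(11)] = 1/12 × (0.0680215 − 0.531941) = -0.0386599.
After k=1: 259.037.
k=2: B_{4}/(4)! × [f^{(3)}(32) − f^{(3)}(11)] = −1/720 × (0.000643786 − 0.00140530) = 1.05766e-06.
After k=2: 259.037.
k=3: B_{6}/(6)! × [f^{(5)}(32) − f^{(5)}(11)] = 1/30240 × (8.59048e-07 − 1.69129e-06) = -2.75212e-11.
After k=3: 259.037.
k=4: B_{8}/(8)! × [f^{(7)}(32) − f^{(7)}(11)] = −1/1209600 × (8.81067e-10 − 1.66855e-09) = 6.51024e-16.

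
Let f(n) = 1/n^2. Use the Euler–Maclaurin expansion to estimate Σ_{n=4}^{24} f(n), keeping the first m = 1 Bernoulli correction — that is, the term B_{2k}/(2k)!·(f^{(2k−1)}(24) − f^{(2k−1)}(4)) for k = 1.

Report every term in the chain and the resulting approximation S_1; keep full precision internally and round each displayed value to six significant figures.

∫_4^24 1/x^2 dx evaluates to 0.208333.
Endpoint term: (f(4) + f(24))/2 = (0.0625000 + 0.00173611)/2 = 0.0321181.
So far: 0.240451.
Order-1 term: 1/12 · (-0.000144676 − (-0.0312500)) = 0.00259211.

S_1 ≈ 0.243043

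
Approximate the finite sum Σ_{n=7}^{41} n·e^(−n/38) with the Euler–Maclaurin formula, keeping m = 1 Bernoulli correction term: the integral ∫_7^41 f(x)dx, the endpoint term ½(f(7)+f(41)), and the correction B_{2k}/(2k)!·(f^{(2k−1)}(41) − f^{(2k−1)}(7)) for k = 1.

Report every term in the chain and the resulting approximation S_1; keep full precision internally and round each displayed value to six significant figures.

∫_7^41 x·e^(−x/38) dx evaluates to 401.771.
Boundary: ½(f(7) + f(41)) = ½(5.82232 + 13.9381) = 9.88020.
So far: 411.652.
Correction k=1: B_{2}/2! · (f^{(1)}(41) − f^{(1)}(7)) = 1/12 · (-0.0268384 − 0.678542) = -0.0587817.

S_1 ≈ 411.593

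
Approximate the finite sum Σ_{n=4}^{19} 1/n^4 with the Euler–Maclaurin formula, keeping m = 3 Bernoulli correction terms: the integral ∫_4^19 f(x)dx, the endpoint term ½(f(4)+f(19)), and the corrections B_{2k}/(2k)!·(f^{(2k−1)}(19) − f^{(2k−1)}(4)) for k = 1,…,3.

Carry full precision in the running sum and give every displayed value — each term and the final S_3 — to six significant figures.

S_3 ≈ 0.00743276

Integral: ∫_4^19 1/x^4 dx = 0.00515974.
½[f(4) + f(19)] = ½[0.00390625 + 7.67336e-06] = 0.00195696.
Integral + boundary = 0.00711670.
Correction k=1: B_{2}/2! · (f^{(1)}(19) − f^{(1)}(4)) = 1/12 · (-1.61544e-06 − (-0.00390625)) = 0.000325386.
After k=1: 0.00744208.
Correction k=2: B_{4}/4! · (f^{(3)}(19) − f^{(3)}(4)) = −1/720 · (-1.34247e-07 − (-0.00732422)) = -1.01723e-05.
After k=2: 0.00743191.
Correction k=3: B_{6}/6! · (f^{(5)}(19) − f^{(5)}(4)) = 1/30240 · (-2.08251e-08 − (-0.0256348)) = 8.47710e-07.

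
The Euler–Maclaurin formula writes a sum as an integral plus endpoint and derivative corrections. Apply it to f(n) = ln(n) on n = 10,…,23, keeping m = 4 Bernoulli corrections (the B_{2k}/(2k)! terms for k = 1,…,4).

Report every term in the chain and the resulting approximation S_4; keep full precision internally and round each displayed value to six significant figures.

The integral term ∫_10^23 ln(x) dx = 36.0905.
Endpoint term: (f(10) + f(23))/2 = (2.30259 + 3.13549)/2 = 2.71904.
Running total after boundary: 38.8096.
Order-1 term: 1/12 · (0.0434783 − 0.100000) = -0.00471014.
After k=1: 38.8048.
Order-2 term: −1/720 · (0.000164379 − 0.00200000) = 2.54947e-06.
After k=2: 38.8048.
Order-3 term: 1/30240 · (3.72883e-06 − 0.000240000) = -7.81320e-09.
After k=3: 38.8048.
Order-4 term: −1/1209600 · (2.11465e-07 − 7.20000e-05) = 5.93490e-11.

S_4 ≈ 38.8048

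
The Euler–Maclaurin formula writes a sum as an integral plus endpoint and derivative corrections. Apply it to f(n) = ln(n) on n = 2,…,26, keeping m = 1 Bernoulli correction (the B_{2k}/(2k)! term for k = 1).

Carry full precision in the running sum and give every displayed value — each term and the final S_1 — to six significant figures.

Integral: ∫_2^26 ln(x) dx = 59.3242.
Boundary: ½(f(2) + f(26)) = ½(0.693147 + 3.25810) = 1.97562.
So far: 61.2998.
Correction k=1: B_{2}/2! · (f^{(1)}(26) − f^{(1)}(2)) = 1/12 · (0.0384615 − 0.500000) = -0.0384615.

S_1 ≈ 61.2614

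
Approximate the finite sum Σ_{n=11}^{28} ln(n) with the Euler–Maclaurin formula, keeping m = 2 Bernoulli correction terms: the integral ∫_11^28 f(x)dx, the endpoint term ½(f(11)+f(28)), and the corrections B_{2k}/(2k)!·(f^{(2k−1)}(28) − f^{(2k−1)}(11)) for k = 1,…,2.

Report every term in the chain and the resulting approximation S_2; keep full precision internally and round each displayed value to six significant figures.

Integral: ∫_11^28 ln(x) dx = 49.9249.
Endpoint term: (f(11) + f(28))/2 = (2.39790 + 3.33220)/2 = 2.86505.
Running total after boundary: 52.7899.
Order-1 term: 1/12 · (0.0357143 − 0.0909091) = -0.00459957.
After k=1: 52.7853.
Order-2 term: −1/720 · (9.11079e-05 − 0.00150263) = 1.96045e-06.

S_2 ≈ 52.7853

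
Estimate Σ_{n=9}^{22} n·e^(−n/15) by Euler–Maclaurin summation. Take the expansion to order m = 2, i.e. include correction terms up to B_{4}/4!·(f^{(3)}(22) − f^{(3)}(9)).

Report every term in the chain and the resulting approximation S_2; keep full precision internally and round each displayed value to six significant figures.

S_2 ≈ 74.5175

The integral term ∫_9^22 x·e^(−x/15) dx = 69.5375.
½[f(9) + f(22)] = ½[4.93930 + 5.07525] = 5.00728.
Running total after boundary: 74.5448.
k=1: B_{2}/(2)! × [f^{(1)}(22) − f^{(1)}(9)] = 1/12 × (-0.107657 − 0.219525) = -0.0272651.
Running total after k=1: 74.5175.
k=2: B_{4}/(4)! × [f^{(3)}(22) − f^{(3)}(9)] = −1/720 × (0.00157213 − 0.00585399) = 5.94703e-06.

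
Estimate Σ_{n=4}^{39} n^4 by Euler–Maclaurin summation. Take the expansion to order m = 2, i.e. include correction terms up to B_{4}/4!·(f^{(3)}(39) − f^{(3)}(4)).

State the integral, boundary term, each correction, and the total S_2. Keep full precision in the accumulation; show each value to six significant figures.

Integral: ∫_4^39 x^4 dx = 1.80446e+07.
½[f(4) + f(39)] = ½[256.000 + 2.31344e+06] = 1.15685e+06.
Running total after boundary: 1.92015e+07.
Order-1 term: 1/12 · (237276 − 256.000) = 19751.7.
After k=1: 1.92212e+07.
Order-2 term: −1/720 · (936.000 − 96.0000) = -1.16667.

S_2 ≈ 1.92212e+07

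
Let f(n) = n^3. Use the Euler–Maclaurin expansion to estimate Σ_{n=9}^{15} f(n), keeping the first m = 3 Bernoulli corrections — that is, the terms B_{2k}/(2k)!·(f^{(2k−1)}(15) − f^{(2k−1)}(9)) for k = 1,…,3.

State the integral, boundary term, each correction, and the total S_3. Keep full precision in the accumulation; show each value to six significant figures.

S_3 ≈ 13104.0

The integral term ∫_9^15 x^3 dx = 11016.0.
½[f(9) + f(15)] = ½[729.000 + 3375.00] = 2052.00.
Integral + boundary = 13068.0.
Correction k=1: B_{2}/2! · (f^{(1)}(15) − f^{(1)}(9)) = 1/12 · (675.000 − 243.000) = 36.0000.
Partial sum through k=1: 13104.0.
Correction k=2: B_{4}/4! · (f^{(3)}(15) − f^{(3)}(9)) = −1/720 · (6.00000 − 6.00000) = 0.00000.
Partial sum through k=2: 13104.0.
Correction k=3: B_{6}/6! · (f^{(5)}(15) − f^{(5)}(9)) = 1/30240 · (0.00000 − 0.00000) = 0.00000.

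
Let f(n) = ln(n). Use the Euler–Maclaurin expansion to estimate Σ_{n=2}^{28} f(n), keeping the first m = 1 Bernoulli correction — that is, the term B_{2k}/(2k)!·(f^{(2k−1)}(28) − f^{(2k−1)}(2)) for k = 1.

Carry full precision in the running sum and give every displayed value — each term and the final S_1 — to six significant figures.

S_1 ≈ 67.8894

The integral term ∫_2^28 ln(x) dx = 65.9154.
½[f(2) + f(28)] = ½[0.693147 + 3.33220] = 2.01268.
Integral + boundary = 67.9281.
k=1: B_{2}/(2)! × [f^{(1)}(28) − f^{(1)}(2)] = 1/12 × (0.0357143 − 0.500000) = -0.0386905.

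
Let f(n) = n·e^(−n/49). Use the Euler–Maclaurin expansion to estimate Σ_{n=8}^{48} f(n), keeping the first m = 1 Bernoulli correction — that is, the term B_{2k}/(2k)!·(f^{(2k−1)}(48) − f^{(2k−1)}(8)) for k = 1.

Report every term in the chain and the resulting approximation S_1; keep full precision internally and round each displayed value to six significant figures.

S_1 ≈ 600.047

∫_8^48 x·e^(−x/49) dx evaluates to 587.697.
Endpoint term: (f(8) + f(48))/2 = (6.79493 + 18.0223)/2 = 12.4086.
So far: 600.105.
Order-1 term: 1/12 · (0.00766254 − 0.710694) = -0.0585859.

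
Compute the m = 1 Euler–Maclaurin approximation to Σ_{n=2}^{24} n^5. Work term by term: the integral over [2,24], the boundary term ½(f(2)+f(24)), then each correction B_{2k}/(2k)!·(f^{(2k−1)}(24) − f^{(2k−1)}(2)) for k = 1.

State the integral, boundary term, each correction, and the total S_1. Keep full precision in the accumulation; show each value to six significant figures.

Integral: ∫_2^24 x^5 dx = 3.18505e+07.
½[f(2) + f(24)] = ½[32.0000 + 7.96262e+06] = 3.98133e+06.
Running total after boundary: 3.58318e+07.
Correction k=1: B_{2}/2! · (f^{(1)}(24) − f^{(1)}(2)) = 1/12 · (1.65888e+06 − 80.0000) = 138233.

S_1 ≈ 3.59700e+07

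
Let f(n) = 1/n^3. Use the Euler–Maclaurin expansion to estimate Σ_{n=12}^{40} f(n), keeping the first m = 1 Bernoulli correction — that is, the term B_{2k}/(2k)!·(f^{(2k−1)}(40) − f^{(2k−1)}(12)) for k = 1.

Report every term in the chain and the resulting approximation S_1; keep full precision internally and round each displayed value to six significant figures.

S_1 ≈ 0.00346885

∫_12^40 1/x^3 dx evaluates to 0.00315972.
Boundary: ½(f(12) + f(40)) = ½(0.000578704 + 1.56250e-05) = 0.000297164.
Integral + boundary = 0.00345689.
Order-1 term: 1/12 · (-1.17187e-06 − (-0.000144676)) = 1.19587e-05.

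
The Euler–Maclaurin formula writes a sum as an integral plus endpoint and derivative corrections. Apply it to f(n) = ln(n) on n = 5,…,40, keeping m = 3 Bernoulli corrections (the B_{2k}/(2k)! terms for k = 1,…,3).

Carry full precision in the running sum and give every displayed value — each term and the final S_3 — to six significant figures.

S_3 ≈ 107.143

The integral term ∫_5^40 ln(x) dx = 104.508.
Endpoint term: (f(5) + f(40))/2 = (1.60944 + 3.68888)/2 = 2.64916.
Running total after boundary: 107.157.
Correction k=1: B_{2}/2! · (f^{(1)}(40) − f^{(1)}(5)) = 1/12 · (0.0250000 − 0.200000) = -0.0145833.
Running total after k=1: 107.143.
Correction k=2: B_{4}/4! · (f^{(3)}(40) − f^{(3)}(5)) = −1/720 · (3.12500e-05 − 0.0160000) = 2.21788e-05.
Running total after k=2: 107.143.
Correction k=3: B_{6}/6! · (f^{(5)}(40) − f^{(5)}(5)) = 1/30240 · (2.34375e-07 − 0.00768000) = -2.53961e-07.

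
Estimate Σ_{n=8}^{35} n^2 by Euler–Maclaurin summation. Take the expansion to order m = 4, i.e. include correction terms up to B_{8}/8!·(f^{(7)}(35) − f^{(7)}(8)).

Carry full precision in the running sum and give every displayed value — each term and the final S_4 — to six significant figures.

∫_8^35 x^2 dx evaluates to 14121.0.
Endpoint term: (f(8) + f(35))/2 = (64.0000 + 1225.00)/2 = 644.500.
So far: 14765.5.
k=1: B_{2}/(2)! × [f^{(1)}(35) − f^{(1)}(8)] = 1/12 × (70.0000 − 16.0000) = 4.50000.
Partial sum through k=1: 14770.0.
k=2: B_{4}/(4)! × [f^{(3)}(35) − f^{(3)}(8)] = −1/720 × (0.00000 − 0.00000) = 0.00000.
Partial sum through k=2: 14770.0.
k=3: B_{6}/(6)! × [f^{(5)}(35) − f^{(5)}(8)] = 1/30240 × (0.00000 − 0.00000) = 0.00000.
Partial sum through k=3: 14770.0.
k=4: B_{8}/(8)! × [f^{(7)}(35) − f^{(7)}(8)] = −1/1209600 × (0.00000 − 0.00000) = 0.00000.

S_4 ≈ 14770.0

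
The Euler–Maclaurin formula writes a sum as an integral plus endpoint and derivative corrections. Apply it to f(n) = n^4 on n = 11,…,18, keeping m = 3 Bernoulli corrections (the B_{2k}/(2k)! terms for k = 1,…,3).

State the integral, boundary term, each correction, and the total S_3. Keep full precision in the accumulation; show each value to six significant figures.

S_3 ≈ 407012

The integral term ∫_11^18 x^4 dx = 345703.
Boundary: ½(f(11) + f(18)) = ½(14641.0 + 104976) = 59808.5.
So far: 405512.
k=1: B_{2}/(2)! × [f^{(1)}(18) − f^{(1)}(11)] = 1/12 × (23328.0 − 5324.00) = 1500.33.
After k=1: 407012.
k=2: B_{4}/(4)! × [f^{(3)}(18) − f^{(3)}(11)] = −1/720 × (432.000 − 264.000) = -0.233333.
After k=2: 407012.
k=3: B_{6}/(6)! × [f^{(5)}(18) − f^{(5)}(11)] = 1/30240 × (0.00000 − 0.00000) = 0.00000.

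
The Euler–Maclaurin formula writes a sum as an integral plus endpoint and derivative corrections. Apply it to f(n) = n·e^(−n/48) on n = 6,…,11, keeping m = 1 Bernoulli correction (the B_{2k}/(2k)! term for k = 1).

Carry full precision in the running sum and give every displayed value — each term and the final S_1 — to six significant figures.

S_1 ≈ 42.4447

Integral: ∫_6^11 x·e^(−x/48) dx = 35.4369.
Boundary: ½(f(6) + f(11)) = ½(5.29498 + 8.74716) = 7.02107.
So far: 42.4580.
Order-1 term: 1/12 · (0.612964 − 0.772185) = -0.0132684.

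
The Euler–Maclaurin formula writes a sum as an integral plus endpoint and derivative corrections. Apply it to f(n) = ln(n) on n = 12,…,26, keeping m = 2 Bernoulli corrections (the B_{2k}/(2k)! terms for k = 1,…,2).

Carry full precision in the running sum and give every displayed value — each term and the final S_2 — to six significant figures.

S_2 ≈ 43.7594

The integral term ∫_12^26 ln(x) dx = 40.8916.
Endpoint term: (f(12) + f(26))/2 = (2.48491 + 3.25810)/2 = 2.87150.
Integral + boundary = 43.7631.
Correction k=1: B_{2}/2! · (f^{(1)}(26) − f^{(1)}(12)) = 1/12 · (0.0384615 − 0.0833333) = -0.00373932.
Partial sum through k=1: 43.7594.
Correction k=2: B_{4}/4! · (f^{(3)}(26) − f^{(3)}(12)) = −1/720 · (0.000113792 − 0.00115741) = 1.44947e-06.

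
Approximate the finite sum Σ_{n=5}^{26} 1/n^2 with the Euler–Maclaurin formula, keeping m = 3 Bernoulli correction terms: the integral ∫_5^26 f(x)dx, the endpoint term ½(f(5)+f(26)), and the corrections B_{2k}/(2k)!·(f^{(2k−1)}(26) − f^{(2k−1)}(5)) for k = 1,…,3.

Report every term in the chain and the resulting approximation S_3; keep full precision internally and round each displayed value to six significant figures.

S_3 ≈ 0.183592

The integral term ∫_5^26 1/x^2 dx = 0.161538.
Boundary: ½(f(5) + f(26)) = ½(0.0400000 + 0.00147929) = 0.0207396.
Integral + boundary = 0.182278.
Correction k=1: B_{2}/2! · (f^{(1)}(26) − f^{(1)}(5)) = 1/12 · (-0.000113792 − (-0.0160000)) = 0.00132385.
Running total after k=1: 0.183602.
Correction k=2: B_{4}/4! · (f^{(3)}(26) − f^{(3)}(5)) = −1/720 · (-2.01997e-06 − (-0.00768000)) = -1.06639e-05.
Running total after k=2: 0.183591.
Correction k=3: B_{6}/6! · (f^{(5)}(26) − f^{(5)}(5)) = 1/30240 · (-8.96436e-08 − (-0.00921600)) = 3.04759e-07.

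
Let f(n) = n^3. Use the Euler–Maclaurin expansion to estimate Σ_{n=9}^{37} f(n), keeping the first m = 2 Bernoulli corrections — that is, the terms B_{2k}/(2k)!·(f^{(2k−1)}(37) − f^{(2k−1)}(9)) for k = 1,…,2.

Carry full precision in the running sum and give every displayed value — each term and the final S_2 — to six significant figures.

S_2 ≈ 492913

Integral: ∫_9^37 x^3 dx = 466900.
Endpoint term: (f(9) + f(37))/2 = (729.000 + 50653.0)/2 = 25691.0.
Running total after boundary: 492591.
Correction k=1: B_{2}/2! · (f^{(1)}(37) − f^{(1)}(9)) = 1/12 · (4107.00 − 243.000) = 322.000.
After k=1: 492913.
Correction k=2: B_{4}/4! · (f^{(3)}(37) − f^{(3)}(9)) = −1/720 · (6.00000 − 6.00000) = 0.00000.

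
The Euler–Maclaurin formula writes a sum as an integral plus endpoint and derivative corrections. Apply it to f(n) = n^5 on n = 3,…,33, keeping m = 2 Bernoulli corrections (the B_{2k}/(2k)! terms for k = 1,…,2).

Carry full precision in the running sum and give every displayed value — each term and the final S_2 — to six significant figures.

∫_3^33 x^5 dx evaluates to 2.15245e+08.
Endpoint term: (f(3) + f(33))/2 = (243.000 + 3.91354e+07)/2 = 1.95678e+07.
Integral + boundary = 2.34812e+08.
k=1: B_{2}/(2)! × [f^{(1)}(33) − f^{(1)}(3)] = 1/12 × (5.92960e+06 − 405.000) = 494100.
Partial sum through k=1: 2.35306e+08.
k=2: B_{4}/(4)! × [f^{(3)}(33) − f^{(3)}(3)] = −1/720 × (65340.0 − 540.000) = -90.0000.

S_2 ≈ 2.35306e+08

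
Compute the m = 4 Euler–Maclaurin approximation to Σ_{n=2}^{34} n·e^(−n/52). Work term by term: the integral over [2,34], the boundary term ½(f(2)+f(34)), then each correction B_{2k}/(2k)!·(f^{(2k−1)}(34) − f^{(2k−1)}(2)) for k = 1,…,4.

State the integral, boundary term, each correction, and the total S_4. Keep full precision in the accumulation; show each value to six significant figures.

S_4 ≈ 386.165

∫_2^34 x·e^(−x/52) dx evaluates to 376.424.
Endpoint term: (f(2) + f(34))/2 = (1.92454 + 17.6814)/2 = 9.80298.
So far: 386.227.
Correction k=1: B_{2}/2! · (f^{(1)}(34) − f^{(1)}(2)) = 1/12 · (0.180014 − 0.925258) = -0.0621037.
Partial sum through k=1: 386.165.
Correction k=2: B_{4}/4! · (f^{(3)}(34) − f^{(3)}(2)) = −1/720 · (0.000451220 − 0.00105392) = 8.37082e-07.
Partial sum through k=2: 386.165.
Correction k=3: B_{6}/6! · (f^{(5)}(34) − f^{(5)}(2)) = 1/30240 · (3.09122e-07 − 6.52979e-07) = -1.13709e-11.
Partial sum through k=3: 386.165.
Correction k=4: B_{8}/8! · (f^{(7)}(34) − f^{(7)}(2)) = −1/1209600 · (1.66928e-10 − 3.38830e-10) = 1.42115e-16.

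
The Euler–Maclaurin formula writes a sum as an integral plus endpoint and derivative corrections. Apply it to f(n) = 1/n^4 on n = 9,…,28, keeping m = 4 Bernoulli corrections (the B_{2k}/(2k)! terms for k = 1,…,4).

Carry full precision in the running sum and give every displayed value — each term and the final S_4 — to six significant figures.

S_4 ≈ 0.000524675

∫_9^28 1/x^4 dx evaluates to 0.000442063.
½[f(9) + f(28)] = ½[0.000152416 + 1.62693e-06] = 7.70214e-05.
Running total after boundary: 0.000519084.
Order-1 term: 1/12 · (-2.32418e-07 − (-6.77404e-05)) = 5.62566e-06.
Partial sum through k=1: 0.000524710.
Order-2 term: −1/720 · (-8.89355e-09 − (-2.50890e-05)) = -3.48335e-08.
Partial sum through k=2: 0.000524675.
Order-3 term: 1/30240 · (-6.35253e-10 − (-1.73455e-05)) = 5.73573e-10.
Partial sum through k=3: 0.000524675.
Order-4 term: −1/1209600 · (-7.29245e-11 − (-1.92728e-05)) = -1.59331e-11.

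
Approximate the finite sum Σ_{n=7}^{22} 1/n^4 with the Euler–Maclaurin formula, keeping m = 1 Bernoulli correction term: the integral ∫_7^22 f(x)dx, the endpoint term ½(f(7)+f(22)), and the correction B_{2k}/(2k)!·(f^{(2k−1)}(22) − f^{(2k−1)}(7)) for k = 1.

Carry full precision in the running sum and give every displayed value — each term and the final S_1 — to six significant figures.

The integral term ∫_7^22 1/x^4 dx = 0.000940513.
½[f(7) + f(22)] = ½[0.000416493 + 4.26883e-06] = 0.000210381.
Running total after boundary: 0.00115089.
Correction k=1: B_{2}/2! · (f^{(1)}(22) − f^{(1)}(7)) = 1/12 · (-7.76152e-07 − (-0.000237996)) = 1.97683e-05.

S_1 ≈ 0.00117066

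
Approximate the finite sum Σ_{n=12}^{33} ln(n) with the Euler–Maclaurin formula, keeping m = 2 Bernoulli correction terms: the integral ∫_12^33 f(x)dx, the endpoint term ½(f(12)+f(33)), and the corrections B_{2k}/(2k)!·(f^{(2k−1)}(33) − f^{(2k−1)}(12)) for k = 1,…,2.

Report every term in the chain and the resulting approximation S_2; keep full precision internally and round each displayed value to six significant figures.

Integral: ∫_12^33 ln(x) dx = 64.5659.
Endpoint term: (f(12) + f(33))/2 = (2.48491 + 3.49651)/2 = 2.99071.
Running total after boundary: 67.5566.
k=1: B_{2}/(2)! × [f^{(1)}(33) − f^{(1)}(12)] = 1/12 × (0.0303030 − 0.0833333) = -0.00441919.
Partial sum through k=1: 67.5522.
k=2: B_{4}/(4)! × [f^{(3)}(33) − f^{(3)}(12)] = −1/720 × (5.56529e-05 − 0.00115741) = 1.53021e-06.

S_2 ≈ 67.5522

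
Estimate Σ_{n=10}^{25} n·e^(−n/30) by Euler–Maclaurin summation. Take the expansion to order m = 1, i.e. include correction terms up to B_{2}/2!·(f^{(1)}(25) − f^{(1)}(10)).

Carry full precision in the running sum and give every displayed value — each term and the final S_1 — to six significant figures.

∫_10^25 x·e^(−x/30) dx evaluates to 142.751.
Boundary: ½(f(10) + f(25)) = ½(7.16531 + 10.8650) = 9.01513.
Running total after boundary: 151.766.
Order-1 term: 1/12 · (0.0724330 − 0.477688) = -0.0337712.

S_1 ≈ 151.732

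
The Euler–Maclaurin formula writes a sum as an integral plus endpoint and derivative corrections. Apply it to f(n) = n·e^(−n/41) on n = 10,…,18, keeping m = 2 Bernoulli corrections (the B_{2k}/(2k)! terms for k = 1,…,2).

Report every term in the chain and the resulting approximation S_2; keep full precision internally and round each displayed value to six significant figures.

S_2 ≈ 88.6883

The integral term ∫_10^18 x·e^(−x/41) dx = 78.9877.
Endpoint term: (f(10) + f(18))/2 = (7.83564 + 11.6040)/2 = 9.71981.
Running total after boundary: 88.7075.
Correction k=1: B_{2}/2! · (f^{(1)}(18) − f^{(1)}(10)) = 1/12 · (0.361641 − 0.592451) = -0.0192341.
After k=1: 88.6883.
Correction k=2: B_{4}/4! · (f^{(3)}(18) − f^{(3)}(10)) = −1/720 · (0.000982137 − 0.00128470) = 4.20226e-07.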